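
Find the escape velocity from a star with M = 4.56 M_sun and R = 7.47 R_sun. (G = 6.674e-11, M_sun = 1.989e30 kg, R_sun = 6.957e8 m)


M = 4.56 * 1.989e30 kg = 9.06984e+30 kg; R = 7.47 * 6.957e8 m = 5.196879e+09 m. v_esc = sqrt(2GM/R) = sqrt(2 * 6.674e-11 * 9.06984e+30 / 5.196879e+09) = 482654.7774

482654.7774 m/s


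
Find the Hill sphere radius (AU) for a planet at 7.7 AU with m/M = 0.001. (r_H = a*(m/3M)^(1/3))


r_H = a * (m/3M)^(1/3) = 7.7 * (0.001/3)^(1/3) = 0.5339

0.5339 AU


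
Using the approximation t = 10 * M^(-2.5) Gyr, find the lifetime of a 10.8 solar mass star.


t = 10 * M^(-2.5) = 10 * 10.8^(-2.5) = 0.0261

0.0261 Gyr


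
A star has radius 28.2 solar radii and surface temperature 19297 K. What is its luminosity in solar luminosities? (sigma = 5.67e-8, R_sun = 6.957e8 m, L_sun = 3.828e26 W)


R = 28.2 * 6.957e8 m = 1.961874e+10 m. L = 4*pi*R^2*sigma*T^4 = 4*pi*(1.961874e+10)^2 * 5.67e-8 * 19297^4 = 3.802719867e+31 W. L/L_sun = 3.802719867e+31 / 3.828e26 = 99339.5995

99339.5995 L_sun


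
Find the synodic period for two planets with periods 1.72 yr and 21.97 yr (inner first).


1/P_syn = |1/P1 - 1/P2| = |1/1.72 - 1/21.97| => P_syn = 1.8661

1.8661 years


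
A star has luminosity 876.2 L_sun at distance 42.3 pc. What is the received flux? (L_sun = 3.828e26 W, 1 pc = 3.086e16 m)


F = L / (4*pi*d^2) = 3.354e+29 / (4*pi*(1.305e+18)^2) = 1.566e-08

1.566e-08 W/m^2


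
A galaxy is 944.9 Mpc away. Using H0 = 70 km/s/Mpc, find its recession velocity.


v = H0 * d = 70 * 944.9 = 66143.0

66143.0 km/s


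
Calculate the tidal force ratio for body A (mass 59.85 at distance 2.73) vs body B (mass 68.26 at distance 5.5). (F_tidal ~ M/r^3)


Ratio = (M1/r1^3) / (M2/r2^3) = (59.85/2.73^3) / (68.26/5.5^3) = 7.1697

7.1697


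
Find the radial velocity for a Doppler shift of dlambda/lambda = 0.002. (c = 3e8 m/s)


v = (dlambda/lambda) * c = 0.002 * 3e8 = 600000.0

600000.0 m/s


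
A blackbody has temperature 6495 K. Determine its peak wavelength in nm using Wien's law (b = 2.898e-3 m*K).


lam_max = b / T = 2.898e-3 / 6495 = 4.462e-07 m = 446.1894 nm

446.1894 nm


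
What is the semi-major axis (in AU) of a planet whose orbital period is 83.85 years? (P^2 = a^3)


a = P^(2/3) = 83.85^(2/3) = 19.1573

19.1573 AU


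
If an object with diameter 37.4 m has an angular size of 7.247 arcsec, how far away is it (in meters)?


D = size / theta_rad, theta_rad = 7.247 * pi/(180*3600) = 3.513e-05, D = 1.064e+06

1.064e+06 m


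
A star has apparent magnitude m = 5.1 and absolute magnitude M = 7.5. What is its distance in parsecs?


d = 10^((m - M + 5)/5) = 10^((5.1 - 7.5 + 5)/5) = 3.3113

3.3113 pc


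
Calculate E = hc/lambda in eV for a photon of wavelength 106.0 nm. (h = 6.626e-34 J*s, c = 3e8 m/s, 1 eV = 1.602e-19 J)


E = hc/lambda = 6.626e-34 * 3e8 / 1.060e-07 = 1.875e-18 J = 11.7059 eV

11.7059 eV


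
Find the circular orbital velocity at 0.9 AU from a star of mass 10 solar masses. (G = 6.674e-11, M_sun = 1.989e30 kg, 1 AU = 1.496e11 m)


v = sqrt(GM/r) = sqrt(6.674e-11 * 1.989e+31 / 1.346e+11) = 99294.0994

99294.0994 m/s


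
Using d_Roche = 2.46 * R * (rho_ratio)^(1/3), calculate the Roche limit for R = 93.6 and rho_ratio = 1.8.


d_Roche = 2.46 * 93.6 * 1.8^(1/3) = 280.0927

280.0927


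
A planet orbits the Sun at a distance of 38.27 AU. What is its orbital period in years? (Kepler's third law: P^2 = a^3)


P = a^(3/2) = 38.27^1.5 = 236.7487

236.7487 years


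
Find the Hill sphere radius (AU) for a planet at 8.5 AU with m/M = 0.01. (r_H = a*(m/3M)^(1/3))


r_H = a * (m/3M)^(1/3) = 8.5 * (0.01/3)^(1/3) = 1.2697

1.2697 AU


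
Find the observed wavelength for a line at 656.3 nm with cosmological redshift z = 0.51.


lam_obs = lam_emit * (1 + z) = 656.3 * (1 + 0.51) = 991.013

991.013 nm


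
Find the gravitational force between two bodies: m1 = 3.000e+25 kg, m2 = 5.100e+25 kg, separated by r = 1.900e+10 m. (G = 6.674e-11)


F = G*m1*m2/r^2 = 6.674e-11 * 3.000e+25 * 5.100e+25 / (1.900e+10)^2 = 6.674e-11 * 1.530e+51 / 3.610e+20 = 2.829e+20

2.829e+20 N


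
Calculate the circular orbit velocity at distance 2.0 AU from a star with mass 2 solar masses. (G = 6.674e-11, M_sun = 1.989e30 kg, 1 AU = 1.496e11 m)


v = sqrt(GM/r) = sqrt(6.674e-11 * 3.978e+30 / 2.992e+11) = 29788.2298

29788.2298 m/s


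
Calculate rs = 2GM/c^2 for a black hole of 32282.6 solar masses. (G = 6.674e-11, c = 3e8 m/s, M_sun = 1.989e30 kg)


M = 32282.6 * 1.989e30 kg = 6.42100914e+34 kg. rs = 2GM/c^2 = 2 * 6.674e-11 * 6.42100914e+34 / (3e8)^2 = 9.523e+07

9.523e+07 m


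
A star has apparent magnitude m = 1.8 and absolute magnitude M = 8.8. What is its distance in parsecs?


d = 10^((m - M + 5)/5) = 10^((1.8 - 8.8 + 5)/5) = 0.3981

0.3981 pc


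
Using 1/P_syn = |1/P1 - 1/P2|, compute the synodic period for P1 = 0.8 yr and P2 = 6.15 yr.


1/P_syn = |1/P1 - 1/P2| = |1/0.8 - 1/6.15| => P_syn = 0.9196

0.9196 years


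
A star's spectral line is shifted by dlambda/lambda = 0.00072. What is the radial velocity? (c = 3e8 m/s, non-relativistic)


v = (dlambda/lambda) * c = 0.00072 * 3e8 = 216000.0

216000.0 m/s


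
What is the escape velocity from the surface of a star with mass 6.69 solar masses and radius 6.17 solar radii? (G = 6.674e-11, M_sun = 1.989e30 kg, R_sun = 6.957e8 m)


M = 6.69 * 1.989e30 kg = 1.330641e+31 kg; R = 6.17 * 6.957e8 m = 4.292469e+09 m. v_esc = sqrt(2GM/R) = sqrt(2 * 6.674e-11 * 1.330641e+31 / 4.292469e+09) = 643257.6588

643257.6588 m/s


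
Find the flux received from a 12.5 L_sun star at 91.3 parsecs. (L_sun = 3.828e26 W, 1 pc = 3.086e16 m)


F = L / (4*pi*d^2) = 4.785e+27 / (4*pi*(2.818e+18)^2) = 4.797e-11

4.797e-11 W/m^2


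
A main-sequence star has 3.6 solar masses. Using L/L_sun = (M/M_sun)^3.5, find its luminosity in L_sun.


L/L_sun = (M/M_sun)^3.5 = 3.6^3.5 = 88.5235

88.5235 L_sun


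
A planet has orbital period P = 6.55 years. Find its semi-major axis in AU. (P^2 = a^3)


a = P^(2/3) = 6.55^(2/3) = 3.5007

3.5007 AU


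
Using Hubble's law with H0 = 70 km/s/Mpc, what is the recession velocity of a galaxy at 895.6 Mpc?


v = H0 * d = 70 * 895.6 = 62692.0

62692.0 km/s


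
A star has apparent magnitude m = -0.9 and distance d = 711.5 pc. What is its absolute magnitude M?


M = m - 5*log10(d) + 5 = -0.9 - 5*log10(711.5) + 5 = -10.1609

-10.1609


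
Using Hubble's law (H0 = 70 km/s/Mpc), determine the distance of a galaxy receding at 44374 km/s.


d = v / H0 = 44374 / 70 = 633.9143

633.9143 Mpc


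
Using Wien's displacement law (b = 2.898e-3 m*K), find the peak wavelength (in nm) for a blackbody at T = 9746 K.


lam_max = b / T = 2.898e-3 / 9746 = 2.974e-07 m = 297.3528 nm

297.3528 nm


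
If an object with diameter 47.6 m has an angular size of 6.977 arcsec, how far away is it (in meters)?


D = size / theta_rad, theta_rad = 6.977 * pi/(180*3600) = 3.383e-05, D = 1.407e+06

1.407e+06 m


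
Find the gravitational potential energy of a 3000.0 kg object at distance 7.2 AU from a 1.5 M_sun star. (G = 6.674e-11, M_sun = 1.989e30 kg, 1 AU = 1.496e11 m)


M = 1.5 * 1.989e30 kg = 2.9835e+30 kg; r = 7.2 AU * 1.496e11 m/AU = 1.07712e+12 m. U = -GM*m/r = -(6.674e-11 * 2.9835e+30 * 3000.0) / 1.07712e+12 = -5.546e+11

-5.546e+11 J


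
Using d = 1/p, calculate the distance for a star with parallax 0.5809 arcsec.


d = 1/p = 1/0.5809 = 1.7215

1.7215 pc


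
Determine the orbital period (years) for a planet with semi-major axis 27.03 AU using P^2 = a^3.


P = a^(3/2) = 27.03^1.5 = 140.53

140.53 years


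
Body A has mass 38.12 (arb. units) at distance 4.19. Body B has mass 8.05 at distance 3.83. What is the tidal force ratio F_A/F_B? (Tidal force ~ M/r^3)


Ratio = (M1/r1^3) / (M2/r2^3) = (38.12/4.19^3) / (8.05/3.83^3) = 3.6167

3.6167


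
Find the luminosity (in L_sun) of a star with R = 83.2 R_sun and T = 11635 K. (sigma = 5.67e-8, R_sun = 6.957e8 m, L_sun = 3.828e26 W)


R = 83.2 * 6.957e8 m = 5.788224e+10 m. L = 4*pi*R^2*sigma*T^4 = 4*pi*(5.788224e+10)^2 * 5.67e-8 * 11635^4 = 4.374708628e+31 W. L/L_sun = 4.374708628e+31 / 3.828e26 = 114281.8346

114281.8346 L_sun


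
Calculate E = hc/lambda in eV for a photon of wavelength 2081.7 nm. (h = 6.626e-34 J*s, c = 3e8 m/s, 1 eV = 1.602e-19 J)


E = hc/lambda = 6.626e-34 * 3e8 / 2.082e-06 = 9.549e-20 J = 0.5961 eV

0.5961 eV


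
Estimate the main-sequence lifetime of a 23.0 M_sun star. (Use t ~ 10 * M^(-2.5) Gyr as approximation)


t = 10 * M^(-2.5) = 10 * 23.0^(-2.5) = 0.0039

0.0039 Gyr


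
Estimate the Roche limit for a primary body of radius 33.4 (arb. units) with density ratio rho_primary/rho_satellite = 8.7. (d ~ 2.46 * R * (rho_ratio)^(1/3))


d_Roche = 2.46 * 33.4 * 8.7^(1/3) = 168.9875

168.9875


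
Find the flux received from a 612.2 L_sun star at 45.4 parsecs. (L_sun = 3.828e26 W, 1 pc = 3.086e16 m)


F = L / (4*pi*d^2) = 2.344e+29 / (4*pi*(1.401e+18)^2) = 9.501e-09

9.501e-09 W/m^2


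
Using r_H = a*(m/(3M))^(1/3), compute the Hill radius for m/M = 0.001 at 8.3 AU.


r_H = a * (m/3M)^(1/3) = 8.3 * (0.001/3)^(1/3) = 0.5755

0.5755 AU


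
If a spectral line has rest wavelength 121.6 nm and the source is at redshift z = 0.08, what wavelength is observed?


lam_obs = lam_emit * (1 + z) = 121.6 * (1 + 0.08) = 131.328

131.328 nm


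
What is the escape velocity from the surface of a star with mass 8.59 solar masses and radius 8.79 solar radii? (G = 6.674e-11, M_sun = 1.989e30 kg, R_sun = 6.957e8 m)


M = 8.59 * 1.989e30 kg = 1.708551e+31 kg; R = 8.79 * 6.957e8 m = 6.115203e+09 m. v_esc = sqrt(2GM/R) = sqrt(2 * 6.674e-11 * 1.708551e+31 / 6.115203e+09) = 610684.1289

610684.1289 m/s


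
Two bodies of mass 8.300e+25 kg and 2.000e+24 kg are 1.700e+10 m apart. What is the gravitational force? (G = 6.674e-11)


F = G*m1*m2/r^2 = 6.674e-11 * 8.300e+25 * 2.000e+24 / (1.700e+10)^2 = 6.674e-11 * 1.660e+50 / 2.890e+20 = 3.834e+19

3.834e+19 N


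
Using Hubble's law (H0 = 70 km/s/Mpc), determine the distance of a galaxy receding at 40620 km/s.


d = v / H0 = 40620 / 70 = 580.2857

580.2857 Mpc


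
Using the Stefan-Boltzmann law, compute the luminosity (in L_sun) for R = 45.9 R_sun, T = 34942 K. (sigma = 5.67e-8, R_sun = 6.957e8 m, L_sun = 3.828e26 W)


R = 45.9 * 6.957e8 m = 3.193263e+10 m. L = 4*pi*R^2*sigma*T^4 = 4*pi*(3.193263e+10)^2 * 5.67e-8 * 34942^4 = 1.083062049e+33 W. L/L_sun = 1.083062049e+33 / 3.828e26 = 2.829e+06

2.829e+06 L_sun


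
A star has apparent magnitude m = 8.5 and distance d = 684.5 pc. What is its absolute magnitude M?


M = m - 5*log10(d) + 5 = 8.5 - 5*log10(684.5) + 5 = -0.6769

-0.6769


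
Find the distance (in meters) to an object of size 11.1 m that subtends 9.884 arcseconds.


D = size / theta_rad, theta_rad = 9.884 * pi/(180*3600) = 4.792e-05, D = 231640.9702

231640.9702 m


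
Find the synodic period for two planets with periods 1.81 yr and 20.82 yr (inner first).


1/P_syn = |1/P1 - 1/P2| = |1/1.81 - 1/20.82| => P_syn = 1.9823

1.9823 years


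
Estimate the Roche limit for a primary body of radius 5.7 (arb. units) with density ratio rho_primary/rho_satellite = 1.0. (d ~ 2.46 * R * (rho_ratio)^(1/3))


d_Roche = 2.46 * 5.7 * 1.0^(1/3) = 14.022

14.022


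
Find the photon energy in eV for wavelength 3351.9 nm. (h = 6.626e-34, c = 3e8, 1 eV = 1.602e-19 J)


E = hc/lambda = 6.626e-34 * 3e8 / 3.352e-06 = 5.930e-20 J = 0.3702 eV

0.3702 eV


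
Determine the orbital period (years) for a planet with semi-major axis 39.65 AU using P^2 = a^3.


P = a^(3/2) = 39.65^1.5 = 249.6691

249.6691 years


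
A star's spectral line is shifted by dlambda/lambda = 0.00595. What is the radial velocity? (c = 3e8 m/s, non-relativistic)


v = (dlambda/lambda) * c = 0.00595 * 3e8 = 1.785e+06

1.785e+06 m/s


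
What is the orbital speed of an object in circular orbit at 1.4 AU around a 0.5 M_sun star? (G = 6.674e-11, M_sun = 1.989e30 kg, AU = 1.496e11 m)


v = sqrt(GM/r) = sqrt(6.674e-11 * 9.945e+29 / 2.094e+11) = 17801.8723

17801.8723 m/s


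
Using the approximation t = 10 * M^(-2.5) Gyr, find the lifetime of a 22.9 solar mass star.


t = 10 * M^(-2.5) = 10 * 22.9^(-2.5) = 0.004

0.004 Gyr


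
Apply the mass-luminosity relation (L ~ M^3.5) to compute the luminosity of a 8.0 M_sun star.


L/L_sun = (M/M_sun)^3.5 = 8.0^3.5 = 1448.1547

1448.1547 L_sun


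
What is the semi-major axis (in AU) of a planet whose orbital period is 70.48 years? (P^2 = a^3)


a = P^(2/3) = 70.48^(2/3) = 17.0625

17.0625 AU


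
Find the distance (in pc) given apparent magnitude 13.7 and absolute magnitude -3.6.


d = 10^((m - M + 5)/5) = 10^((13.7 - -3.6 + 5)/5) = 28840.315

28840.315 pc


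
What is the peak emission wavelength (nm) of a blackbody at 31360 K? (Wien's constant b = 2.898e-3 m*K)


lam_max = b / T = 2.898e-3 / 31360 = 9.241e-08 m = 92.4107 nm

92.4107 nm


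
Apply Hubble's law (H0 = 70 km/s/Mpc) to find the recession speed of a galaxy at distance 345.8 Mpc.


v = H0 * d = 70 * 345.8 = 24206.0

24206.0 km/s


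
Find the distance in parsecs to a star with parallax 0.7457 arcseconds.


d = 1/p = 1/0.7457 = 1.341

1.341 pc


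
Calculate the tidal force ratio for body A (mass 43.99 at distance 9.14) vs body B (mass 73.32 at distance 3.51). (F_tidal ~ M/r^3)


Ratio = (M1/r1^3) / (M2/r2^3) = (43.99/9.14^3) / (73.32/3.51^3) = 0.034

0.034


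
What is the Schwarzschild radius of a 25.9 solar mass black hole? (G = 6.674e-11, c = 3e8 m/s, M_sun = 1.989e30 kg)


M = 25.9 * 1.989e30 kg = 5.15151e+31 kg. rs = 2GM/c^2 = 2 * 6.674e-11 * 5.15151e+31 / (3e8)^2 = 76402.6172

76402.6172 m


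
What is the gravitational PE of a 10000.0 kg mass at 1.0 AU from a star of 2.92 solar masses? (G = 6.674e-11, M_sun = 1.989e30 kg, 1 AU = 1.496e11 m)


M = 2.92 * 1.989e30 kg = 5.80788e+30 kg; r = 1.0 AU * 1.496e11 m/AU = 1.496e+11 m. U = -GM*m/r = -(6.674e-11 * 5.80788e+30 * 10000.0) / 1.496e+11 = -2.591e+13

-2.591e+13 J


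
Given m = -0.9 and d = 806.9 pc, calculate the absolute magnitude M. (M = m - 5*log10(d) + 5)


M = m - 5*log10(d) + 5 = -0.9 - 5*log10(806.9) + 5 = -10.4341

-10.4341


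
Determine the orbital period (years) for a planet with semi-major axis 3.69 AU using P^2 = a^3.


P = a^(3/2) = 3.69^1.5 = 7.0883

7.0883 years


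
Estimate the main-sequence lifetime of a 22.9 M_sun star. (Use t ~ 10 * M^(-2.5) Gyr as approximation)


t = 10 * M^(-2.5) = 10 * 22.9^(-2.5) = 0.004

0.004 Gyr


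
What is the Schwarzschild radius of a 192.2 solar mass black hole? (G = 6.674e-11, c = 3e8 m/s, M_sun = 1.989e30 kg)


M = 192.2 * 1.989e30 kg = 3.822858e+32 kg. rs = 2GM/c^2 = 2 * 6.674e-11 * 3.822858e+32 / (3e8)^2 = 566972.3176

566972.3176 m


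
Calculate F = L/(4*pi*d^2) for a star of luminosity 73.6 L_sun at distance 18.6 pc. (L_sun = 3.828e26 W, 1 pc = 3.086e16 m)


F = L / (4*pi*d^2) = 2.817e+28 / (4*pi*(5.740e+17)^2) = 6.805e-09

6.805e-09 W/m^2


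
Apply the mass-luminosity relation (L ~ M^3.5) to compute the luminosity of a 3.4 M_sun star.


L/L_sun = (M/M_sun)^3.5 = 3.4^3.5 = 72.473

72.473 L_sun


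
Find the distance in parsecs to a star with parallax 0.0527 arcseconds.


d = 1/p = 1/0.0527 = 18.9753

18.9753 pc


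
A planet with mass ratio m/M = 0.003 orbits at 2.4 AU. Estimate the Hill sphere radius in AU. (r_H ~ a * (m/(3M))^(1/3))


r_H = a * (m/3M)^(1/3) = 2.4 * (0.003/3)^(1/3) = 0.24

0.24 AU


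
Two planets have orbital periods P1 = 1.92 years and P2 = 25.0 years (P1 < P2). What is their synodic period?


1/P_syn = |1/P1 - 1/P2| = |1/1.92 - 1/25.0| => P_syn = 2.0797

2.0797 years


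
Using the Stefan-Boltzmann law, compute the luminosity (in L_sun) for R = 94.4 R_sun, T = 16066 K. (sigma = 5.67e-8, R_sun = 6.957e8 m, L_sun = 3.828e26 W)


R = 94.4 * 6.957e8 m = 6.567408e+10 m. L = 4*pi*R^2*sigma*T^4 = 4*pi*(6.567408e+10)^2 * 5.67e-8 * 16066^4 = 2.047443701e+32 W. L/L_sun = 2.047443701e+32 / 3.828e26 = 534859.901

534859.901 L_sun


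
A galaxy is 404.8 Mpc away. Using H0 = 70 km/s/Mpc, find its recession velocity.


v = H0 * d = 70 * 404.8 = 28336.0

28336.0 km/s


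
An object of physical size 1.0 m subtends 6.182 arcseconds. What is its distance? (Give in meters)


D = size / theta_rad, theta_rad = 6.182 * pi/(180*3600) = 2.997e-05, D = 33365.3844

33365.3844 m


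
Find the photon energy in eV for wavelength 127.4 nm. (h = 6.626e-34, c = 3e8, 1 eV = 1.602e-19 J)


E = hc/lambda = 6.626e-34 * 3e8 / 1.274e-07 = 1.560e-18 J = 9.7396 eV

9.7396 eV


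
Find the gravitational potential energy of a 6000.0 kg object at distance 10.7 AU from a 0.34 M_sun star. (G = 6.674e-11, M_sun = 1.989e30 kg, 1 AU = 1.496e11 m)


M = 0.34 * 1.989e30 kg = 6.7626e+29 kg; r = 10.7 AU * 1.496e11 m/AU = 1.60072e+12 m. U = -GM*m/r = -(6.674e-11 * 6.7626e+29 * 6000.0) / 1.60072e+12 = -1.692e+11

-1.692e+11 J


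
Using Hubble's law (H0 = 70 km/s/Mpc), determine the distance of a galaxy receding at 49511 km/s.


d = v / H0 = 49511 / 70 = 707.3

707.3 Mpc


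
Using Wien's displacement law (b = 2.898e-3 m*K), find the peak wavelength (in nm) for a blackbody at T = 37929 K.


lam_max = b / T = 2.898e-3 / 37929 = 7.641e-08 m = 76.4059 nm

76.4059 nm


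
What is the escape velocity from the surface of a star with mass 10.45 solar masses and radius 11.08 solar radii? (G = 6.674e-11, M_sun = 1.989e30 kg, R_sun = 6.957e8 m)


M = 10.45 * 1.989e30 kg = 2.078505e+31 kg; R = 11.08 * 6.957e8 m = 7.708356e+09 m. v_esc = sqrt(2GM/R) = sqrt(2 * 6.674e-11 * 2.078505e+31 / 7.708356e+09) = 599933.0034

599933.0034 m/s


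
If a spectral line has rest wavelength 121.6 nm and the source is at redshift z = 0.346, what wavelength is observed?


lam_obs = lam_emit * (1 + z) = 121.6 * (1 + 0.346) = 163.6736

163.6736 nm


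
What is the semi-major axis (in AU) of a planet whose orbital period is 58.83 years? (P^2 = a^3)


a = P^(2/3) = 58.83^(2/3) = 15.1263

15.1263 AU


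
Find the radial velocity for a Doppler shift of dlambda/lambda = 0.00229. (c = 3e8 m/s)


v = (dlambda/lambda) * c = 0.00229 * 3e8 = 687000.0

687000.0 m/s


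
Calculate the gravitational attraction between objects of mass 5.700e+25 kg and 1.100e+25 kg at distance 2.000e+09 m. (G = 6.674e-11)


F = G*m1*m2/r^2 = 6.674e-11 * 5.700e+25 * 1.100e+25 / (2.000e+09)^2 = 6.674e-11 * 6.270e+50 / 4.000e+18 = 1.046e+22

1.046e+22 N


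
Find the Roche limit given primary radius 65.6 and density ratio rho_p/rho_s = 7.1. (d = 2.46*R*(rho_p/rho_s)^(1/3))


d_Roche = 2.46 * 65.6 * 7.1^(1/3) = 310.1642

310.1642


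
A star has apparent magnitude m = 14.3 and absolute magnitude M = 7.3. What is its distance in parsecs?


d = 10^((m - M + 5)/5) = 10^((14.3 - 7.3 + 5)/5) = 251.1886

251.1886 pc


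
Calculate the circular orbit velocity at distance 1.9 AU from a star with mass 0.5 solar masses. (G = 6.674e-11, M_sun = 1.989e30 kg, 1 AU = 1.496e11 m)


v = sqrt(GM/r) = sqrt(6.674e-11 * 9.945e+29 / 2.842e+11) = 15281.0395

15281.0395 m/s


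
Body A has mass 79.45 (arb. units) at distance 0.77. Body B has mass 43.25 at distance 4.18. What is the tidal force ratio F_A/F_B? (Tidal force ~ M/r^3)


Ratio = (M1/r1^3) / (M2/r2^3) = (79.45/0.77^3) / (43.25/4.18^3) = 293.8762

293.8762


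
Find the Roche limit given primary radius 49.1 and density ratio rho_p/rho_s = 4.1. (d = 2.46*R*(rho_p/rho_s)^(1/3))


d_Roche = 2.46 * 49.1 * 4.1^(1/3) = 193.3205

193.3205


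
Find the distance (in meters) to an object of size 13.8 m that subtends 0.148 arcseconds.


D = size / theta_rad, theta_rad = 0.148 * pi/(180*3600) = 7.175e-07, D = 1.923e+07

1.923e+07 m


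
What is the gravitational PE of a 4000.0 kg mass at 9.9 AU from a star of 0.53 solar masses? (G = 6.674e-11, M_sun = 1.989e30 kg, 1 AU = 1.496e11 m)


M = 0.53 * 1.989e30 kg = 1.05417e+30 kg; r = 9.9 AU * 1.496e11 m/AU = 1.48104e+12 m. U = -GM*m/r = -(6.674e-11 * 1.05417e+30 * 4000.0) / 1.48104e+12 = -1.900e+11

-1.900e+11 J


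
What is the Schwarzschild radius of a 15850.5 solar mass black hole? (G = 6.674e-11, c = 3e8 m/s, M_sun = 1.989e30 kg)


M = 15850.5 * 1.989e30 kg = 3.15266445e+34 kg. rs = 2GM/c^2 = 2 * 6.674e-11 * 3.15266445e+34 / (3e8)^2 = 4.676e+07

4.676e+07 m


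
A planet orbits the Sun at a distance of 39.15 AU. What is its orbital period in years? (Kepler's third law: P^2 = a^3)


P = a^(3/2) = 39.15^1.5 = 244.9614

244.9614 years


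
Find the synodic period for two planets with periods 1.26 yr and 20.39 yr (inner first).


1/P_syn = |1/P1 - 1/P2| = |1/1.26 - 1/20.39| => P_syn = 1.343

1.343 years


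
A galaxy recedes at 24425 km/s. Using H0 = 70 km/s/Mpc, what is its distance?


d = v / H0 = 24425 / 70 = 348.9286

348.9286 Mpc


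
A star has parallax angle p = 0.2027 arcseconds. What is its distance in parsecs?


d = 1/p = 1/0.2027 = 4.9334

4.9334 pc


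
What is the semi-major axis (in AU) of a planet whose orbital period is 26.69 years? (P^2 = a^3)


a = P^(2/3) = 26.69^(2/3) = 8.931

8.931 AU


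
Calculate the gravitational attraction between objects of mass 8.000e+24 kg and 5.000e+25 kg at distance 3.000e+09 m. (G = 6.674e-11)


F = G*m1*m2/r^2 = 6.674e-11 * 8.000e+24 * 5.000e+25 / (3.000e+09)^2 = 6.674e-11 * 4.000e+50 / 9.000e+18 = 2.966e+21

2.966e+21 N


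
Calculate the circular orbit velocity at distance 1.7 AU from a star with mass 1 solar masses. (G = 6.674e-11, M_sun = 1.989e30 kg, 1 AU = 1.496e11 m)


v = sqrt(GM/r) = sqrt(6.674e-11 * 1.989e+30 / 2.543e+11) = 22846.5294

22846.5294 m/s


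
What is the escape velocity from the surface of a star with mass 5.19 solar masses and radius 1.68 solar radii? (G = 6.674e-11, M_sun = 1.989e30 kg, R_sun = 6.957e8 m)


M = 5.19 * 1.989e30 kg = 1.032291e+31 kg; R = 1.68 * 6.957e8 m = 1.168776e+09 m. v_esc = sqrt(2GM/R) = sqrt(2 * 6.674e-11 * 1.032291e+31 / 1.168776e+09) = 1.086e+06

1.086e+06 m/s


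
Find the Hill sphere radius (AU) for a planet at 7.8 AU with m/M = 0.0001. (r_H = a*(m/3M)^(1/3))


r_H = a * (m/3M)^(1/3) = 7.8 * (0.0001/3)^(1/3) = 0.251

0.251 AU


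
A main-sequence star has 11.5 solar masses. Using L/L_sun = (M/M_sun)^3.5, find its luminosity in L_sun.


L/L_sun = (M/M_sun)^3.5 = 11.5^3.5 = 5157.5381

5157.5381 L_sun


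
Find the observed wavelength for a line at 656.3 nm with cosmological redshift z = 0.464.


lam_obs = lam_emit * (1 + z) = 656.3 * (1 + 0.464) = 960.8232

960.8232 nm


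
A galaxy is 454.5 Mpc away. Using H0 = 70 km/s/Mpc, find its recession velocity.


v = H0 * d = 70 * 454.5 = 31815.0

31815.0 km/s


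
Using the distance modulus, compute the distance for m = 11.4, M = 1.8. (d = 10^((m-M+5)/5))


d = 10^((m - M + 5)/5) = 10^((11.4 - 1.8 + 5)/5) = 831.7638

831.7638 pc


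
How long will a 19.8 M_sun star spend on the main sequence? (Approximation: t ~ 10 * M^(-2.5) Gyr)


t = 10 * M^(-2.5) = 10 * 19.8^(-2.5) = 0.0057

0.0057 Gyr


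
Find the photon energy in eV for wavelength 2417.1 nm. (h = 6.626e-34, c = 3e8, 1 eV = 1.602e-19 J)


E = hc/lambda = 6.626e-34 * 3e8 / 2.417e-06 = 8.224e-20 J = 0.5134 eV

0.5134 eV


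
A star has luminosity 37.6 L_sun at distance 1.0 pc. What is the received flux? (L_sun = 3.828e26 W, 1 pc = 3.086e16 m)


F = L / (4*pi*d^2) = 1.439e+28 / (4*pi*(3.086e+16)^2) = 1.203e-06

1.203e-06 W/m^2


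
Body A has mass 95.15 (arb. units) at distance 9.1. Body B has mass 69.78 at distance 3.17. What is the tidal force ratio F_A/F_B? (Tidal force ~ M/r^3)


Ratio = (M1/r1^3) / (M2/r2^3) = (95.15/9.1^3) / (69.78/3.17^3) = 0.0576

0.0576


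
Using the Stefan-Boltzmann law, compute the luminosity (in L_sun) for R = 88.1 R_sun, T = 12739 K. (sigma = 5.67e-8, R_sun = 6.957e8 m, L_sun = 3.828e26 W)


R = 88.1 * 6.957e8 m = 6.129117e+10 m. L = 4*pi*R^2*sigma*T^4 = 4*pi*(6.129117e+10)^2 * 5.67e-8 * 12739^4 = 7.049041979e+31 W. L/L_sun = 7.049041979e+31 / 3.828e26 = 184144.2523

184144.2523 L_sun


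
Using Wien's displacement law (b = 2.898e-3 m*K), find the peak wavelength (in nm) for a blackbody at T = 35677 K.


lam_max = b / T = 2.898e-3 / 35677 = 8.123e-08 m = 81.2288 nm

81.2288 nm


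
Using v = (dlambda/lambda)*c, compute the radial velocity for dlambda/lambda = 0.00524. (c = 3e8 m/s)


v = (dlambda/lambda) * c = 0.00524 * 3e8 = 1.572e+06

1.572e+06 m/s


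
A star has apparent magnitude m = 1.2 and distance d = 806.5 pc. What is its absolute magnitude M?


M = m - 5*log10(d) + 5 = 1.2 - 5*log10(806.5) + 5 = -8.333

-8.333


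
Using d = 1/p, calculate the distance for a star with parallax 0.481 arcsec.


d = 1/p = 1/0.481 = 2.079

2.079 pc


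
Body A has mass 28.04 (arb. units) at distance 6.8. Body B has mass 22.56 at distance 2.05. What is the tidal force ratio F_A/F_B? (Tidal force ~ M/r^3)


Ratio = (M1/r1^3) / (M2/r2^3) = (28.04/6.8^3) / (22.56/2.05^3) = 0.0341

0.0341


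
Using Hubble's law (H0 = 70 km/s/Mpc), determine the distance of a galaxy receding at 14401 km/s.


d = v / H0 = 14401 / 70 = 205.7286

205.7286 Mpc


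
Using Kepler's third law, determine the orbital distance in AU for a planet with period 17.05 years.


a = P^(2/3) = 17.05^(2/3) = 6.6244

6.6244 AU


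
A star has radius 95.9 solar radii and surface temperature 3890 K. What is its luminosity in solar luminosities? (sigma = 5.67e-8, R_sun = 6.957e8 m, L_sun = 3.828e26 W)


R = 95.9 * 6.957e8 m = 6.671763e+10 m. L = 4*pi*R^2*sigma*T^4 = 4*pi*(6.671763e+10)^2 * 5.67e-8 * 3890^4 = 7.262272642e+29 W. L/L_sun = 7.262272642e+29 / 3.828e26 = 1897.1454

1897.1454 L_sun


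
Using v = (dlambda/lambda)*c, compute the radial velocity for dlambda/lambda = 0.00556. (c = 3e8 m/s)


v = (dlambda/lambda) * c = 0.00556 * 3e8 = 1.668e+06

1.668e+06 m/s


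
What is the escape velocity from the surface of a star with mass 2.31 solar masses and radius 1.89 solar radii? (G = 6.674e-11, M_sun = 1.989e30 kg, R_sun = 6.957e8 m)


M = 2.31 * 1.989e30 kg = 4.59459e+30 kg; R = 1.89 * 6.957e8 m = 1.314873e+09 m. v_esc = sqrt(2GM/R) = sqrt(2 * 6.674e-11 * 4.59459e+30 / 1.314873e+09) = 682951.0495

682951.0495 m/s


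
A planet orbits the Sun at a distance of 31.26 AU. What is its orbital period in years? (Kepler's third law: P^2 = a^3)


P = a^(3/2) = 31.26^1.5 = 174.7767

174.7767 years


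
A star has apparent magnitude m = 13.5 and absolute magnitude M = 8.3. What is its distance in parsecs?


d = 10^((m - M + 5)/5) = 10^((13.5 - 8.3 + 5)/5) = 109.6478

109.6478 pc


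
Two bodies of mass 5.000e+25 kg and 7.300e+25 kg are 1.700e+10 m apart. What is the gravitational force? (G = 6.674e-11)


F = G*m1*m2/r^2 = 6.674e-11 * 5.000e+25 * 7.300e+25 / (1.700e+10)^2 = 6.674e-11 * 3.650e+51 / 2.890e+20 = 8.429e+20

8.429e+20 N


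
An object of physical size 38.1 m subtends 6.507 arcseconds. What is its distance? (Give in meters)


D = size / theta_rad, theta_rad = 6.507 * pi/(180*3600) = 3.155e-05, D = 1.208e+06

1.208e+06 m


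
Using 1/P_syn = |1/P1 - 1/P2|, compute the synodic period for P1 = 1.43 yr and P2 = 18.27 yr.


1/P_syn = |1/P1 - 1/P2| = |1/1.43 - 1/18.27| => P_syn = 1.5514

1.5514 years


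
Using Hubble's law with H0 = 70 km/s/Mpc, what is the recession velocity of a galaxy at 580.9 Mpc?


v = H0 * d = 70 * 580.9 = 40663.0

40663.0 km/s


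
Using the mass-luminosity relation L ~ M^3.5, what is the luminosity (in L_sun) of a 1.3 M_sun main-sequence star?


L/L_sun = (M/M_sun)^3.5 = 1.3^3.5 = 2.505

2.505 L_sun


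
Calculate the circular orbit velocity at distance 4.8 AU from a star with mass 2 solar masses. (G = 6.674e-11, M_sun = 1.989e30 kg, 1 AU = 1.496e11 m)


v = sqrt(GM/r) = sqrt(6.674e-11 * 3.978e+30 / 7.181e+11) = 19228.2197

19228.2197 m/s


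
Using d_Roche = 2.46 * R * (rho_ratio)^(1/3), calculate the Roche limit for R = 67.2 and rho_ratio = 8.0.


d_Roche = 2.46 * 67.2 * 8.0^(1/3) = 330.624

330.624


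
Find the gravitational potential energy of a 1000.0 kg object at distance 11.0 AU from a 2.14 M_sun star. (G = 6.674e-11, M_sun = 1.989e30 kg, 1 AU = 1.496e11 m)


M = 2.14 * 1.989e30 kg = 4.25646e+30 kg; r = 11.0 AU * 1.496e11 m/AU = 1.6456e+12 m. U = -GM*m/r = -(6.674e-11 * 4.25646e+30 * 1000.0) / 1.6456e+12 = -1.726e+11

-1.726e+11 J


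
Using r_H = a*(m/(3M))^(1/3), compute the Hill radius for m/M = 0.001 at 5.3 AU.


r_H = a * (m/3M)^(1/3) = 5.3 * (0.001/3)^(1/3) = 0.3675

0.3675 AU


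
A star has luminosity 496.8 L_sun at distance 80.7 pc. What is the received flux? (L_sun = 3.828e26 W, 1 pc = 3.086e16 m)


F = L / (4*pi*d^2) = 1.902e+29 / (4*pi*(2.490e+18)^2) = 2.440e-09

2.440e-09 W/m^2


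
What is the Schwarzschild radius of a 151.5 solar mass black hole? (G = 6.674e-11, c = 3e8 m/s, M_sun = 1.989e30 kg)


M = 151.5 * 1.989e30 kg = 3.013335e+32 kg. rs = 2GM/c^2 = 2 * 6.674e-11 * 3.013335e+32 / (3e8)^2 = 446911.062

446911.062 m


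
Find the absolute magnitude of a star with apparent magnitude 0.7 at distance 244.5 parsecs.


M = m - 5*log10(d) + 5 = 0.7 - 5*log10(244.5) + 5 = -6.2414

-6.2414


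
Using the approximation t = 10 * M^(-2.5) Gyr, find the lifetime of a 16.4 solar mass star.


t = 10 * M^(-2.5) = 10 * 16.4^(-2.5) = 0.0092

0.0092 Gyr


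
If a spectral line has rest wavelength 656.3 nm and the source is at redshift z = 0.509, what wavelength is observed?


lam_obs = lam_emit * (1 + z) = 656.3 * (1 + 0.509) = 990.3567

990.3567 nm


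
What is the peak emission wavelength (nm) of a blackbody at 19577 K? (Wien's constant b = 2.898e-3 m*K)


lam_max = b / T = 2.898e-3 / 19577 = 1.480e-07 m = 148.0309 nm

148.0309 nm


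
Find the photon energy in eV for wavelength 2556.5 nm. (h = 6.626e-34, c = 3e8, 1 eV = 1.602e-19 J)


E = hc/lambda = 6.626e-34 * 3e8 / 2.557e-06 = 7.775e-20 J = 0.4854 eV

0.4854 eV


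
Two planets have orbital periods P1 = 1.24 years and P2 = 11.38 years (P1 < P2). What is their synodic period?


1/P_syn = |1/P1 - 1/P2| = |1/1.24 - 1/11.38| => P_syn = 1.3916

1.3916 years


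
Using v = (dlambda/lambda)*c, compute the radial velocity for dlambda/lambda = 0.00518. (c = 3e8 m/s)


v = (dlambda/lambda) * c = 0.00518 * 3e8 = 1.554e+06

1.554e+06 m/s


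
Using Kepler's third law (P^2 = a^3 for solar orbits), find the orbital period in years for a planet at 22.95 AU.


P = a^(3/2) = 22.95^1.5 = 109.9446

109.9446 years


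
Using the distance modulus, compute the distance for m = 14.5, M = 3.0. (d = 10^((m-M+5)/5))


d = 10^((m - M + 5)/5) = 10^((14.5 - 3.0 + 5)/5) = 1995.2623

1995.2623 pc


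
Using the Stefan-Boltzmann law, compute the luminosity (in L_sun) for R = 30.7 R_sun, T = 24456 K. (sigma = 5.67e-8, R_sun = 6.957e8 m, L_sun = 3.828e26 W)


R = 30.7 * 6.957e8 m = 2.135799e+10 m. L = 4*pi*R^2*sigma*T^4 = 4*pi*(2.135799e+10)^2 * 5.67e-8 * 24456^4 = 1.1626671e+32 W. L/L_sun = 1.1626671e+32 / 3.828e26 = 303727.0377

303727.0377 L_sun


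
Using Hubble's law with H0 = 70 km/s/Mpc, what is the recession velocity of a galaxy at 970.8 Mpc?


v = H0 * d = 70 * 970.8 = 67956.0

67956.0 km/s


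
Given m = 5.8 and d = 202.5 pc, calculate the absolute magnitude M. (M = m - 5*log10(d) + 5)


M = m - 5*log10(d) + 5 = 5.8 - 5*log10(202.5) + 5 = -0.7321

-0.7321


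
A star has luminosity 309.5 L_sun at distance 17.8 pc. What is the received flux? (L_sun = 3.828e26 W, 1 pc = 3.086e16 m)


F = L / (4*pi*d^2) = 1.185e+29 / (4*pi*(5.493e+17)^2) = 3.125e-08

3.125e-08 W/m^2


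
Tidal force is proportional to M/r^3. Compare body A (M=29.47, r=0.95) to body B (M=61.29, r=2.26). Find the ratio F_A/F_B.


Ratio = (M1/r1^3) / (M2/r2^3) = (29.47/0.95^3) / (61.29/2.26^3) = 6.4736

6.4736


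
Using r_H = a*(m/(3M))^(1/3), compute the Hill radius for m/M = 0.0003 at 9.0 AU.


r_H = a * (m/3M)^(1/3) = 9.0 * (0.0003/3)^(1/3) = 0.4177

0.4177 AU


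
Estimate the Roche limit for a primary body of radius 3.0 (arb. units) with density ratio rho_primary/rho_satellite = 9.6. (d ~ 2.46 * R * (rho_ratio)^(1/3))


d_Roche = 2.46 * 3.0 * 9.6^(1/3) = 15.6848

15.6848


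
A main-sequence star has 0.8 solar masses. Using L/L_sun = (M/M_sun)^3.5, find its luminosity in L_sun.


L/L_sun = (M/M_sun)^3.5 = 0.8^3.5 = 0.4579

0.4579 L_sun


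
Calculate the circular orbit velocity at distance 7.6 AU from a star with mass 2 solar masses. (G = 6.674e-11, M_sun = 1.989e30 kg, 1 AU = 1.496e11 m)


v = sqrt(GM/r) = sqrt(6.674e-11 * 3.978e+30 / 1.137e+12) = 15281.0395

15281.0395 m/s


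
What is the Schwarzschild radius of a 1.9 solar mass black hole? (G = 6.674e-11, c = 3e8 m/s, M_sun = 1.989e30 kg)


M = 1.9 * 1.989e30 kg = 3.7791e+30 kg. rs = 2GM/c^2 = 2 * 6.674e-11 * 3.7791e+30 / (3e8)^2 = 5604.8252

5604.8252 m


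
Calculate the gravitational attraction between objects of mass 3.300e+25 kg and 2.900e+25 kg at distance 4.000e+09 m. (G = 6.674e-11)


F = G*m1*m2/r^2 = 6.674e-11 * 3.300e+25 * 2.900e+25 / (4.000e+09)^2 = 6.674e-11 * 9.570e+50 / 1.600e+19 = 3.992e+21

3.992e+21 N


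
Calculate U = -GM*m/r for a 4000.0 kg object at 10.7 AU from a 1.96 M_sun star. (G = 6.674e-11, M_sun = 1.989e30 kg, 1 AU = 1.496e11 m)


M = 1.96 * 1.989e30 kg = 3.89844e+30 kg; r = 10.7 AU * 1.496e11 m/AU = 1.60072e+12 m. U = -GM*m/r = -(6.674e-11 * 3.89844e+30 * 4000.0) / 1.60072e+12 = -6.502e+11

-6.502e+11 J


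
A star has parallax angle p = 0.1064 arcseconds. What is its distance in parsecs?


d = 1/p = 1/0.1064 = 9.3985

9.3985 pc


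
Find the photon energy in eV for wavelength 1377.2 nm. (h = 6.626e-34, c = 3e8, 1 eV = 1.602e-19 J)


E = hc/lambda = 6.626e-34 * 3e8 / 1.377e-06 = 1.443e-19 J = 0.901 eV

0.901 eV


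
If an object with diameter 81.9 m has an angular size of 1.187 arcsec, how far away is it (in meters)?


D = size / theta_rad, theta_rad = 1.187 * pi/(180*3600) = 5.755e-06, D = 1.423e+07

1.423e+07 m


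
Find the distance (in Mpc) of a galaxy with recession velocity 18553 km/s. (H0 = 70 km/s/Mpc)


d = v / H0 = 18553 / 70 = 265.0429

265.0429 Mpc


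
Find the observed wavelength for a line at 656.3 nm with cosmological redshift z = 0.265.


lam_obs = lam_emit * (1 + z) = 656.3 * (1 + 0.265) = 830.2195

830.2195 nm


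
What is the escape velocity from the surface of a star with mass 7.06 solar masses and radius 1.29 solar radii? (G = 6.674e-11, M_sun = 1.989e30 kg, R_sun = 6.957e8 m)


M = 7.06 * 1.989e30 kg = 1.404234e+31 kg; R = 1.29 * 6.957e8 m = 8.97453e+08 m. v_esc = sqrt(2GM/R) = sqrt(2 * 6.674e-11 * 1.404234e+31 / 8.97453e+08) = 1.445e+06

1.445e+06 m/s


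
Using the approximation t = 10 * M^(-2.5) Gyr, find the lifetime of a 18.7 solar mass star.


t = 10 * M^(-2.5) = 10 * 18.7^(-2.5) = 0.0066

0.0066 Gyr


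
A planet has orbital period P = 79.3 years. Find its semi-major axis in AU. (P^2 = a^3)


a = P^(2/3) = 79.3^(2/3) = 18.4579

18.4579 AU


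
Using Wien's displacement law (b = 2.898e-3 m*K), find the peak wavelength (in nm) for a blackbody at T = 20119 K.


lam_max = b / T = 2.898e-3 / 20119 = 1.440e-07 m = 144.0429 nm

144.0429 nm


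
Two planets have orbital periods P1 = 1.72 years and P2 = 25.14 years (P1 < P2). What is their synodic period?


1/P_syn = |1/P1 - 1/P2| = |1/1.72 - 1/25.14| => P_syn = 1.8463

1.8463 years


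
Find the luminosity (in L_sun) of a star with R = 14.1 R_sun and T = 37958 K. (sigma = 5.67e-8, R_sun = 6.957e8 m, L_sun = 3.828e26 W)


R = 14.1 * 6.957e8 m = 9.80937e+09 m. L = 4*pi*R^2*sigma*T^4 = 4*pi*(9.80937e+09)^2 * 5.67e-8 * 37958^4 = 1.423273754e+32 W. L/L_sun = 1.423273754e+32 / 3.828e26 = 371806.1008

371806.1008 L_sun


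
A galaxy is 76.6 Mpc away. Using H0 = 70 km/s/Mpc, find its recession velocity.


v = H0 * d = 70 * 76.6 = 5362.0

5362.0 km/s


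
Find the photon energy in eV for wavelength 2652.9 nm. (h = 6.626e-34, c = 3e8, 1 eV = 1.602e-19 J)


E = hc/lambda = 6.626e-34 * 3e8 / 2.653e-06 = 7.493e-20 J = 0.4677 eV

0.4677 eV


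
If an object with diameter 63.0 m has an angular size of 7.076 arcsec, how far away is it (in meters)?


D = size / theta_rad, theta_rad = 7.076 * pi/(180*3600) = 3.431e-05, D = 1.836e+06

1.836e+06 m


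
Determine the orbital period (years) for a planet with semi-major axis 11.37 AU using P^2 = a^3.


P = a^(3/2) = 11.37^1.5 = 38.339

38.339 years


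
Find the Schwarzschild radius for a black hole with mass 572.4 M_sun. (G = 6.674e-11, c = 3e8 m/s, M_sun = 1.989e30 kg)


M = 572.4 * 1.989e30 kg = 1.1385036e+33 kg. rs = 2GM/c^2 = 2 * 6.674e-11 * 1.1385036e+33 / (3e8)^2 = 1.689e+06

1.689e+06 m


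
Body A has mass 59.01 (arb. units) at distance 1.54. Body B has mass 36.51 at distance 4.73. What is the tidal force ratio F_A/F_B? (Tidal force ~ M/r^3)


Ratio = (M1/r1^3) / (M2/r2^3) = (59.01/1.54^3) / (36.51/4.73^3) = 46.8312

46.8312


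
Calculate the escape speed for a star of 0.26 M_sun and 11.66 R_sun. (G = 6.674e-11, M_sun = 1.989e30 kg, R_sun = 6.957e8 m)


M = 0.26 * 1.989e30 kg = 5.1714e+29 kg; R = 11.66 * 6.957e8 m = 8.111862e+09 m. v_esc = sqrt(2GM/R) = sqrt(2 * 6.674e-11 * 5.1714e+29 / 8.111862e+09) = 92246.9228

92246.9228 m/s


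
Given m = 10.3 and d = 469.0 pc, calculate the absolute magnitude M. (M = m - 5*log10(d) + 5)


M = m - 5*log10(d) + 5 = 10.3 - 5*log10(469.0) + 5 = 1.9441

1.9441


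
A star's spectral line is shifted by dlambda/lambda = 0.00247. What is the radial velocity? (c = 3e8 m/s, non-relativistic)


v = (dlambda/lambda) * c = 0.00247 * 3e8 = 741000.0

741000.0 m/s


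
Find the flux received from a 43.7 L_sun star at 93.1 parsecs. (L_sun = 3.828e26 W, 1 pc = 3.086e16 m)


F = L / (4*pi*d^2) = 1.673e+28 / (4*pi*(2.873e+18)^2) = 1.613e-10

1.613e-10 W/m^2


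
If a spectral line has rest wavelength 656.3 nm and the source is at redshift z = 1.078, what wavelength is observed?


lam_obs = lam_emit * (1 + z) = 656.3 * (1 + 1.078) = 1363.7914

1363.7914 nm


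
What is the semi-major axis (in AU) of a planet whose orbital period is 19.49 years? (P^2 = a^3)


a = P^(2/3) = 19.49^(2/3) = 7.2423

7.2423 AU


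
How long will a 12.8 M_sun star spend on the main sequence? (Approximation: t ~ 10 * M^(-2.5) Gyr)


t = 10 * M^(-2.5) = 10 * 12.8^(-2.5) = 0.0171

0.0171 Gyr


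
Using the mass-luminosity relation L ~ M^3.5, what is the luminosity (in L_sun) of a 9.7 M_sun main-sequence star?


L/L_sun = (M/M_sun)^3.5 = 9.7^3.5 = 2842.5039

2842.5039 L_sun


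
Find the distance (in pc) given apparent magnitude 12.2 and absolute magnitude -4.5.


d = 10^((m - M + 5)/5) = 10^((12.2 - -4.5 + 5)/5) = 21877.6162

21877.6162 pc


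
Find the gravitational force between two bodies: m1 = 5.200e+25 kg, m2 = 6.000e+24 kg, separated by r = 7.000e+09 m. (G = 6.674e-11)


F = G*m1*m2/r^2 = 6.674e-11 * 5.200e+25 * 6.000e+24 / (7.000e+09)^2 = 6.674e-11 * 3.120e+50 / 4.900e+19 = 4.250e+20

4.250e+20 N


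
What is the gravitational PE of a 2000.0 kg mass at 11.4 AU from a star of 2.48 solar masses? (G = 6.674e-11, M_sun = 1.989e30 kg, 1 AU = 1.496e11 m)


M = 2.48 * 1.989e30 kg = 4.93272e+30 kg; r = 11.4 AU * 1.496e11 m/AU = 1.70544e+12 m. U = -GM*m/r = -(6.674e-11 * 4.93272e+30 * 2000.0) / 1.70544e+12 = -3.861e+11

-3.861e+11 J


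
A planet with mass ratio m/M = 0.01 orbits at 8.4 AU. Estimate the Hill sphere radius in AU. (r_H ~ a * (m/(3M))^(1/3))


r_H = a * (m/3M)^(1/3) = 8.4 * (0.01/3)^(1/3) = 1.2548

1.2548 AU
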